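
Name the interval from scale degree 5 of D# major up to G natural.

Scale degree 5 of D# major is A#.
A# up to G: letters A→G make it a seventh; 9 semitones makes it diminished.

diminished seventh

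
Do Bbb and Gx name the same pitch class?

Bbb is pitch class 9; G## is pitch class 9.
All spellings map to pitch class 9, so they are enharmonically equivalent.

Yes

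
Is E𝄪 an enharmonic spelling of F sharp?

Yes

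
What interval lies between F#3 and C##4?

The letter names run F→C, a span of 4 letter steps, so the interval is some kind of fifth.
F# to C## is 8 semitones. A perfect fifth is 7, so 8 makes it augmented.

augmented fifth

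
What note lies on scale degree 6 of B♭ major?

G

Degree 6 takes the letter 5 steps above B, which is G.
In major, degree 6 sits 9 semitones above the tonic. Bb + 9 semitones is pitch class 7, spelled on G as G.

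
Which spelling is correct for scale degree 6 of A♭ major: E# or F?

Each scale degree takes a distinct letter name. Degree 6 of a scale on A must use the letter F.
F and E# are enharmonically the same pitch, but only F uses the letter F, so it is the correct spelling here.

F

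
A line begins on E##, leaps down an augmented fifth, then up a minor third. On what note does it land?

C#

An augmented fifth down from E## is A# (letter A, 8 semitones down).
A minor third up from A# is C# (letter C, 3 semitones up).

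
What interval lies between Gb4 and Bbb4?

The letter names run G→B, a span of 2 letter steps, so the interval is some kind of third.
Gb to Bbb is 3 semitones. A major third is 4, so 3 makes it minor.

minor third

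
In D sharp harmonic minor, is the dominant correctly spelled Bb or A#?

A#

Each scale degree takes a distinct letter name. Degree 5 of a scale on D must use the letter A.
A# and Bb are enharmonically the same pitch, but only A# uses the letter A, so it is the correct spelling here.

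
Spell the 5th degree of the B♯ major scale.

F##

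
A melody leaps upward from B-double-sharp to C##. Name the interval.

minor second

Counting letters B–C gives a second.
B##→C## = 1 semitone, 1 narrower than the major second (2), so minor.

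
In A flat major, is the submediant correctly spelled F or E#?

Each scale degree takes a distinct letter name. Degree 6 of a scale on A must use the letter F.
F and E# are enharmonically the same pitch, but only F uses the letter F, so it is the correct spelling here.

F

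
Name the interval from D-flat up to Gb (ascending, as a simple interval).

perfect fourth

The letter names run D→G, a span of 3 letter steps, so the interval is some kind of fourth.
Db to Gb is 5 semitones. A perfect fourth is 5, so 5 makes it perfect.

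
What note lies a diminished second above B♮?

Cb

A second above B lands on the letter C.
A diminished second spans 0 semitones, so B moves to pitch class 11. On the letter C that is Cb.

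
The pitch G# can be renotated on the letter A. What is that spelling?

Ab

Plain A sits 1 semitone above G#, so on the letter A the same pitch needs a flat: Ab.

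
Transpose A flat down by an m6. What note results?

C

A down a major sixth is C, so the target letter is C.
From Ab, a minor sixth is 8 semitones down: C.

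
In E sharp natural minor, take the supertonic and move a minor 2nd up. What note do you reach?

G#

The supertonic of E# natural minor is F##.
A minor second (1 semitone) above F## lands on the letter G, giving G#.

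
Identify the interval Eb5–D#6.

augmented seventh

Counting letters E–F–G–A–B–C–D gives a seventh.
Eb→D# = 12 semitones, 1 wider than the major seventh (11), so augmented.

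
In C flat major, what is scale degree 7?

Bb

Degree 7 takes the letter 6 steps above C, which is B.
In major, degree 7 sits 11 semitones above the tonic. Cb + 11 semitones is pitch class 10, spelled on B as Bb.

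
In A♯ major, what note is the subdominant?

Degree 4 takes the letter 3 steps above A, which is D.
In major, degree 4 sits 5 semitones above the tonic. A# + 5 semitones is pitch class 3, spelled on D as D#.

D#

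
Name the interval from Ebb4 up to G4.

augmented third

The letter names run E→G, a span of 2 letter steps, so the interval is some kind of third.
Ebb to G is 5 semitones. A major third is 4, so 5 makes it augmented.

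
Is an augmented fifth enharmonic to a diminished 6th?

An augmented fifth spans 8 semitones; a diminished sixth spans 7.
The spans differ, so they are not enharmonic equivalents.

No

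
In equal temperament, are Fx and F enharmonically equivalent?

F## is pitch class 7; F is pitch class 5.
The pitch classes differ (7 vs. 5), so they are not enharmonic equivalents.

No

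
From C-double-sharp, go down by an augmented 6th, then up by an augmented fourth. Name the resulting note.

A#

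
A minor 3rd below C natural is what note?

A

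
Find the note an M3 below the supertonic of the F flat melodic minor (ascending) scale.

The supertonic of Fb melodic minor (ascending) is Gb.
A major third (4 semitones) below Gb lands on the letter E, giving Ebb.

Ebb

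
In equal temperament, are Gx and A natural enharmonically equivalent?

G## is pitch class 9; A is pitch class 9.
All spellings map to pitch class 9, so they are enharmonically equivalent.

Yes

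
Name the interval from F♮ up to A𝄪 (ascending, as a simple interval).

doubly augmented third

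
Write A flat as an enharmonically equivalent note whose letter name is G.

Plain G sits 1 semitone below Ab, so on the letter G the same pitch needs a sharp: G#.

G#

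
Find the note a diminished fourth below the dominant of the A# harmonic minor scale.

B##

The dominant of A# harmonic minor is E#.
A diminished fourth (4 semitones) below E# lands on the letter B, giving B##.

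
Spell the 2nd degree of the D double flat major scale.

Degree 2 takes the letter 1 step above D, which is E.
In major, degree 2 sits 2 semitones above the tonic. Dbb + 2 semitones is pitch class 2, spelled on E as Ebb.

Ebb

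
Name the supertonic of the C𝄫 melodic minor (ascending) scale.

Dbb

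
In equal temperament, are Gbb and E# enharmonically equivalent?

Gbb = pitch class 5 and E# = pitch class 5 — the same pitch class, so they are enharmonic equivalents.

Yes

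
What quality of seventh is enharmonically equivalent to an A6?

minor

An augmented sixth spans 10 semitones.
A seventh spanning 10 semitones is minor (the major seventh is 11).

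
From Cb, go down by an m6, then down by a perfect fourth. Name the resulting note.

A minor sixth down from Cb is Eb (letter E, 8 semitones down).
A perfect fourth down from Eb is Bb (letter B, 5 semitones down).

Bb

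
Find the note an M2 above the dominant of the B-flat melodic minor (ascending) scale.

G

The dominant of Bb melodic minor (ascending) is F.
A major second (2 semitones) above F lands on the letter G, giving G.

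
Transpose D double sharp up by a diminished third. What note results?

F#

A third above D lands on the letter F.
A diminished third spans 2 semitones, so D## moves to pitch class 6. On the letter F that is F#.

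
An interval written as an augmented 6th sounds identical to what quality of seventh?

minor

An augmented sixth spans 10 semitones.
A seventh spanning 10 semitones is minor (the major seventh is 11).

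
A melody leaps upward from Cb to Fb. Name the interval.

Counting letters C–D–E–F gives a fourth.
Cb→Fb = 5 semitones, exactly the perfect fourth.

perfect fourth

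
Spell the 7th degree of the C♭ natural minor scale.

Bbb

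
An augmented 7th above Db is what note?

A seventh above D lands on the letter C.
An augmented seventh spans 12 semitones, so Db moves to pitch class 1. On the letter C that is C#.

C#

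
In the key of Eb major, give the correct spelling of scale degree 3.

Degree 3 takes the letter 2 steps above E, which is G.
In major, degree 3 sits 4 semitones above the tonic. Eb + 4 semitones is pitch class 7, spelled on G as G.

G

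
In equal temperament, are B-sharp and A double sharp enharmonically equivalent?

No

Two spellings are enharmonically equivalent only if they share a pitch class.
Here B# → 0, A## → 11; 0 ≠ 11, so they are not.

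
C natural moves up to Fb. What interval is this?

Counting letters C–D–E–F gives a fourth.
C→Fb = 4 semitones, 1 narrower than the perfect fourth (5), so diminished.

diminished fourth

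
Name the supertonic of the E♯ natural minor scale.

F##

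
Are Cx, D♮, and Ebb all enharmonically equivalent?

C## = pitch class 2 and D = pitch class 2 and Ebb = pitch class 2 — the same pitch class, so they are enharmonic equivalents.

Yes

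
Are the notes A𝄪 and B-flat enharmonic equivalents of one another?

No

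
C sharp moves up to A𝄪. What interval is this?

Counting letters C–D–E–F–G–A gives a sixth.
C#→A## = 10 semitones, 1 wider than the major sixth (9), so augmented.

augmented sixth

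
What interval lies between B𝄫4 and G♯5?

doubly augmented sixth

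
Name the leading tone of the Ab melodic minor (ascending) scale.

Degree 7 takes the letter 6 steps above A, which is G.
In melodic minor (ascending), degree 7 sits 11 semitones above the tonic. Ab + 11 semitones is pitch class 7, spelled on G as G.

G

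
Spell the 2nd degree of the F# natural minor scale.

The F# natural minor scale runs F# G# A B C# D E.
Degree 2 is G#.

G#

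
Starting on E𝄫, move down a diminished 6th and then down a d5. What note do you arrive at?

A diminished sixth down from Ebb is G (letter G, 7 semitones down).
A diminished fifth down from G is C# (letter C, 6 semitones down).

C#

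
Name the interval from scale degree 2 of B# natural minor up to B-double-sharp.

major seventh

Scale degree 2 of B# natural minor is C##.
C## up to B##: letters C→B make it a seventh; 11 semitones makes it major.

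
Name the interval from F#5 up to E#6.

major seventh

The letter names run F→E, a span of 6 letter steps, so the interval is some kind of seventh.
F# to E# is 11 semitones. A major seventh is 11, so 11 makes it major.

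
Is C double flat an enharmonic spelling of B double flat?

No

Two spellings are enharmonically equivalent only if they share a pitch class.
Here Cbb → 10, Bbb → 9; 9 ≠ 10, so they are not.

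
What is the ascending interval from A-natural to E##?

Counting letters A–B–C–D–E gives a fifth.
A→E## = 9 semitones, 2 wider than the perfect fifth (7), so doubly augmented.

doubly augmented fifth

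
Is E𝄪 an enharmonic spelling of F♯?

Yes

E## is pitch class 6; F# is pitch class 6.
All spellings map to pitch class 6, so they are enharmonically equivalent.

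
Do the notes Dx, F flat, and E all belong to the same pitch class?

Yes

D## is pitch class 4; Fb is pitch class 4; E is pitch class 4.
All spellings map to pitch class 4, so they are enharmonically equivalent.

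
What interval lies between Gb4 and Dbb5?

The letter names run G→D, a span of 4 letter steps, so the interval is some kind of fifth.
Gb to Dbb is 6 semitones. A perfect fifth is 7, so 6 makes it diminished.

diminished fifth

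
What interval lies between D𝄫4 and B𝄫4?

The letter names run D→B, a span of 5 letter steps, so the interval is some kind of sixth.
Dbb to Bbb is 9 semitones. A major sixth is 9, so 9 makes it major.

major sixth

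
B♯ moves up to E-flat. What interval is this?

doubly diminished fourth

Counting letters B–C–D–E gives a fourth.
B#→Eb = 3 semitones, 2 narrower than the perfect fourth (5), so doubly diminished.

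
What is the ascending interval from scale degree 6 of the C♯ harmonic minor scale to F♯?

Scale degree 6 of C# harmonic minor is A.
A up to F#: letters A→F make it a sixth; 9 semitones makes it major.

major sixth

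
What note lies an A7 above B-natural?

A##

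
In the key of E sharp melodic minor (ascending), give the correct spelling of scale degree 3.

G#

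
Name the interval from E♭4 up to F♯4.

augmented second

Counting letters E–F gives a second.
Eb→F# = 3 semitones, 1 wider than the major second (2), so augmented.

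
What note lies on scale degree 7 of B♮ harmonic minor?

A#

The B harmonic minor scale runs B C# D E F# G A#.
Degree 7 is A#.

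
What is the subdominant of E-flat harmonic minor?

Degree 4 takes the letter 3 steps above E, which is A.
In harmonic minor, degree 4 sits 5 semitones above the tonic. Eb + 5 semitones is pitch class 8, spelled on A as Ab.

Ab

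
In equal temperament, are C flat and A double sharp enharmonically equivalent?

Yes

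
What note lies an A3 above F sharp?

A##

F up a major third is A, so the target letter is A.
From F#, an augmented third is 5 semitones up: A##.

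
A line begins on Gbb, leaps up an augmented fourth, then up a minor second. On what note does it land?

An augmented fourth up from Gbb is Cb (letter C, 6 semitones up).
A minor second up from Cb is Dbb (letter D, 1 semitone up).

Dbb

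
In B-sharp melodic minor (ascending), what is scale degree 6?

The B# melodic minor (ascending) scale runs B# C## D# E# F## G## A##.
Degree 6 is G##.

G##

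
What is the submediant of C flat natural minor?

Abb

Degree 6 takes the letter 5 steps above C, which is A.
In natural minor, degree 6 sits 8 semitones above the tonic. Cb + 8 semitones is pitch class 7, spelled on A as Abb.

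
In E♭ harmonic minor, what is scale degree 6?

Cb

The Eb harmonic minor scale runs Eb F Gb Ab Bb Cb D.
Degree 6 is Cb.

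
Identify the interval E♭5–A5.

Counting letters E–F–G–A gives a fourth.
Eb→A = 6 semitones, 1 wider than the perfect fourth (5), so augmented.

augmented fourth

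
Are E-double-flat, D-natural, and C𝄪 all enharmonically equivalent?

Yes

Ebb is pitch class 2; D is pitch class 2; C## is pitch class 2.
All spellings map to pitch class 2, so they are enharmonically equivalent.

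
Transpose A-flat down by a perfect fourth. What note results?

Eb

A down a perfect fourth is E, so the target letter is E.
From Ab, a perfect fourth is 5 semitones down: Eb.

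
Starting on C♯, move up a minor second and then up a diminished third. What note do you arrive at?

Fb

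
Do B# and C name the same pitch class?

B# = pitch class 0 and C = pitch class 0 — the same pitch class, so they are enharmonic equivalents.

Yes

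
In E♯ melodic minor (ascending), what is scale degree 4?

A#

Degree 4 takes the letter 3 steps above E, which is A.
In melodic minor (ascending), degree 4 sits 5 semitones above the tonic. E# + 5 semitones is pitch class 10, spelled on A as A#.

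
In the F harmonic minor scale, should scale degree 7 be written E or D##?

E

Each scale degree takes a distinct letter name. Degree 7 of a scale on F must use the letter E.
E and D## are enharmonically the same pitch, but only E uses the letter E, so it is the correct spelling here.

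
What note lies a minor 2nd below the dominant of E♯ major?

The dominant of E# major is B#.
A minor second (1 semitone) below B# lands on the letter A, giving A##.

A##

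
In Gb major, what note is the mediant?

Bb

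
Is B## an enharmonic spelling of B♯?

B## is pitch class 1; B# is pitch class 0.
The pitch classes differ (1 vs. 0), so they are not enharmonic equivalents.

No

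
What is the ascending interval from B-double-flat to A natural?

augmented seventh

The letter names run B→A, a span of 6 letter steps, so the interval is some kind of seventh.
Bbb to A is 12 semitones. A major seventh is 11, so 12 makes it augmented.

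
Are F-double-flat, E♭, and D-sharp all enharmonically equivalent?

Yes

Fbb is pitch class 3; Eb is pitch class 3; D# is pitch class 3.
All spellings map to pitch class 3, so they are enharmonically equivalent.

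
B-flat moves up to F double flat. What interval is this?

doubly diminished fifth

Counting letters B–C–D–E–F gives a fifth.
Bb→Fbb = 5 semitones, 2 narrower than the perfect fifth (7), so doubly diminished.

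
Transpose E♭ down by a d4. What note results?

A fourth below E lands on the letter B.
A diminished fourth spans 4 semitones, so Eb moves to pitch class 11. On the letter B that is B.

B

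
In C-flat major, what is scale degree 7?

The Cb major scale runs Cb Db Eb Fb Gb Ab Bb.
Degree 7 is Bb.

Bb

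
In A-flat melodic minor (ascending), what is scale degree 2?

Bb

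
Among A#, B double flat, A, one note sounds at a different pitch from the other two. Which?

A#

In 12-tone equal temperament, enharmonic equivalents share a pitch class. A# is pitch class 10; Bbb is pitch class 9; A is pitch class 9.
Bbb and A share pitch class 9, while A# is pitch class 10.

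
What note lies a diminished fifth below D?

D down a perfect fifth is G, so the target letter is G.
From D, a diminished fifth is 6 semitones down: G#.

G#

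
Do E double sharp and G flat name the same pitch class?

Yes

E## = pitch class 6 and Gb = pitch class 6 — the same pitch class, so they are enharmonic equivalents.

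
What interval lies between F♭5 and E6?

augmented seventh

Counting letters F–G–A–B–C–D–E gives a seventh.
Fb→E = 12 semitones, 1 wider than the major seventh (11), so augmented.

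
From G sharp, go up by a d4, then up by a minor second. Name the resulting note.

Db

A diminished fourth up from G# is C (letter C, 4 semitones up).
A minor second up from C is Db (letter D, 1 semitone up).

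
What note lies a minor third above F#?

F up a major third is A, so the target letter is A.
From F#, a minor third is 3 semitones up: A.

A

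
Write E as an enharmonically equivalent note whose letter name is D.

E is pitch class 4. The letter D alone is pitch class 2.
To reach pitch class 4 from D requires an offset of +2 semitones, i.e. double sharp: D##.

D##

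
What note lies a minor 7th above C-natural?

C up a major seventh is B, so the target letter is B.
From C, a minor seventh is 10 semitones up: Bb.

Bb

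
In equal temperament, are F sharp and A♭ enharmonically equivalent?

Two spellings are enharmonically equivalent only if they share a pitch class.
Here F# → 6, Ab → 8; 6 ≠ 8, so they are not.

No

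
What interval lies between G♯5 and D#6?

Counting letters G–A–B–C–D gives a fifth.
G#→D# = 7 semitones, exactly the perfect fifth.

perfect fifth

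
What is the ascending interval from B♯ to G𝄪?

major sixth

The letter names run B→G, a span of 5 letter steps, so the interval is some kind of sixth.
B# to G## is 9 semitones. A major sixth is 9, so 9 makes it major.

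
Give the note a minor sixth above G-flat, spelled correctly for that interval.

Ebb

G up a major sixth is E, so the target letter is E.
From Gb, a minor sixth is 8 semitones up: Ebb.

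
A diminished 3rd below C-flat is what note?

A third below C lands on the letter A.
A diminished third spans 2 semitones, so Cb moves to pitch class 9. On the letter A that is A.

A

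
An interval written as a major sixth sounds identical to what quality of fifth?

doubly augmented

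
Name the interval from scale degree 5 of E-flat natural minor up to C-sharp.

augmented second

Scale degree 5 of Eb natural minor is Bb.
Bb up to C#: letters B→C make it a second; 3 semitones makes it augmented.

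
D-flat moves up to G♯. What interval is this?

Counting letters D–E–F–G gives a fourth.
Db→G# = 7 semitones, 2 wider than the perfect fourth (5), so doubly augmented.

doubly augmented fourth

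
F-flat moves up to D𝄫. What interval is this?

Counting letters F–G–A–B–C–D gives a sixth.
Fb→Dbb = 8 semitones, 1 narrower than the major sixth (9), so minor.

minor sixth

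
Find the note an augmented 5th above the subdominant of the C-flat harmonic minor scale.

C

The subdominant of Cb harmonic minor is Fb.
An augmented fifth (8 semitones) above Fb lands on the letter C, giving C.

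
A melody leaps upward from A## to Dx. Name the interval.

Counting letters A–B–C–D gives a fourth.
A##→D## = 5 semitones, exactly the perfect fourth.

perfect fourth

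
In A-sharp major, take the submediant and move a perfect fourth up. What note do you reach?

The submediant of A# major is F##.
A perfect fourth (5 semitones) above F## lands on the letter B, giving B#.

B#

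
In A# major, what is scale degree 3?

C##

Degree 3 takes the letter 2 steps above A, which is C.
In major, degree 3 sits 4 semitones above the tonic. A# + 4 semitones is pitch class 2, spelled on C as C##.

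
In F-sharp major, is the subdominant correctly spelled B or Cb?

B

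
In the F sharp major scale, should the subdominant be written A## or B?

B

Each scale degree takes a distinct letter name. Degree 4 of a scale on F must use the letter B.
B and A## are enharmonically the same pitch, but only B uses the letter B, so it is the correct spelling here.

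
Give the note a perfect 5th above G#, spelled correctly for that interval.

D#

A fifth above G lands on the letter D.
A perfect fifth spans 7 semitones, so G# moves to pitch class 3. On the letter D that is D#.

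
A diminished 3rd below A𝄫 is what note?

A third below A lands on the letter F.
A diminished third spans 2 semitones, so Abb moves to pitch class 5. On the letter F that is F.

F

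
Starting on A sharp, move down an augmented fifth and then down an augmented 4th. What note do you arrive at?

Ab

An augmented fifth down from A# is D (letter D, 8 semitones down).
An augmented fourth down from D is Ab (letter A, 6 semitones down).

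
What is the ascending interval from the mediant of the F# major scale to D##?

The mediant of F# major is A#.
A# up to D##: letters A→D make it a fourth; 6 semitones makes it augmented.

augmented fourth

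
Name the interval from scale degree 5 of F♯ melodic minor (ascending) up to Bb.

diminished seventh

Scale degree 5 of F# melodic minor (ascending) is C#.
C# up to Bb: letters C→B make it a seventh; 9 semitones makes it diminished.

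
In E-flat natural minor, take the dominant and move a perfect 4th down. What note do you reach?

The dominant of Eb natural minor is Bb.
A perfect fourth (5 semitones) below Bb lands on the letter F, giving F.

F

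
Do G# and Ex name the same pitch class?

G# is pitch class 8; E## is pitch class 6.
The pitch classes differ (8 vs. 6), so they are not enharmonic equivalents.

No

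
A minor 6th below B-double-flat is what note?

B down a major sixth is D, so the target letter is D.
From Bbb, a minor sixth is 8 semitones down: Db.

Db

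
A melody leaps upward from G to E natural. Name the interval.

Counting letters G–A–B–C–D–E gives a sixth.
G→E = 9 semitones, exactly the major sixth.

major sixth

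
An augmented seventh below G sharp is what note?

A seventh below G lands on the letter A.
An augmented seventh spans 12 semitones, so G# moves to pitch class 8. On the letter A that is Ab.

Ab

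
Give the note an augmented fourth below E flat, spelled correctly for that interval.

Bbb

E down a perfect fourth is B, so the target letter is B.
From Eb, an augmented fourth is 6 semitones down: Bbb.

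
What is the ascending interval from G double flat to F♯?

Counting letters G–A–B–C–D–E–F gives a seventh.
Gbb→F# = 13 semitones, 2 wider than the major seventh (11), so doubly augmented.

doubly augmented seventh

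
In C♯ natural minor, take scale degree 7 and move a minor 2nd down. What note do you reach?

A#

Scale degree 7 of C# natural minor is B.
A minor second (1 semitone) below B lands on the letter A, giving A#.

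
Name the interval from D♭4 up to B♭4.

major sixth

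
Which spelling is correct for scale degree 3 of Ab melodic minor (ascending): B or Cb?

Each scale degree takes a distinct letter name. Degree 3 of a scale on A must use the letter C.
Cb and B are enharmonically the same pitch, but only Cb uses the letter C, so it is the correct spelling here.

Cb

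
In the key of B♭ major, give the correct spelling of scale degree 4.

Degree 4 takes the letter 3 steps above B, which is E.
In major, degree 4 sits 5 semitones above the tonic. Bb + 5 semitones is pitch class 3, spelled on E as Eb.

Eb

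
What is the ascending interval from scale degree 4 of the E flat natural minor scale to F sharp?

Scale degree 4 of Eb natural minor is Ab.
Ab up to F#: letters A→F make it a sixth; 10 semitones makes it augmented.

augmented sixth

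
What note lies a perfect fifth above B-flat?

A fifth above B lands on the letter F.
A perfect fifth spans 7 semitones, so Bb moves to pitch class 5. On the letter F that is F.

F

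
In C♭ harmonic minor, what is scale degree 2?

Db

The Cb harmonic minor scale runs Cb Db Ebb Fb Gb Abb Bb.
Degree 2 is Db.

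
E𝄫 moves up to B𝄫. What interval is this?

Counting letters E–F–G–A–B gives a fifth.
Ebb→Bbb = 7 semitones, exactly the perfect fifth.

perfect fifth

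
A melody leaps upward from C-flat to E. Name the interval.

The letter names run C→E, a span of 2 letter steps, so the interval is some kind of third.
Cb to E is 5 semitones. A major third is 4, so 5 makes it augmented.

augmented third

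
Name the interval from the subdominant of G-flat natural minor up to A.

The subdominant of Gb natural minor is Cb.
Cb up to A: letters C→A make it a sixth; 10 semitones makes it augmented.

augmented sixth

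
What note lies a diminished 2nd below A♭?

A second below A lands on the letter G.
A diminished second spans 0 semitones, so Ab moves to pitch class 8. On the letter G that is G#.

G#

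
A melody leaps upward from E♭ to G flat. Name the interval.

minor third

Counting letters E–F–G gives a third.
Eb→Gb = 3 semitones, 1 narrower than the major third (4), so minor.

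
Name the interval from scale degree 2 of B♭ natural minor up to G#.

augmented fifth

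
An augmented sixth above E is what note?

C##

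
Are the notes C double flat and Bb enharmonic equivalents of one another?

Yes

Cbb is pitch class 10; Bb is pitch class 10.
All spellings map to pitch class 10, so they are enharmonically equivalent.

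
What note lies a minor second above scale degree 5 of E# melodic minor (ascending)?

C#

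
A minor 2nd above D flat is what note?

D up a major second is E, so the target letter is E.
From Db, a minor second is 1 semitone up: Ebb.

Ebb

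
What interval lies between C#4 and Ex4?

augmented third

The letter names run C→E, a span of 2 letter steps, so the interval is some kind of third.
C# to E## is 5 semitones. A major third is 4, so 5 makes it augmented.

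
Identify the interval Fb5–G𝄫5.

Counting letters F–G gives a second.
Fb→Gbb = 1 semitone, 1 narrower than the major second (2), so minor.

minor second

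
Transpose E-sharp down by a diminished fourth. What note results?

B##

A fourth below E lands on the letter B.
A diminished fourth spans 4 semitones, so E# moves to pitch class 1. On the letter B that is B##.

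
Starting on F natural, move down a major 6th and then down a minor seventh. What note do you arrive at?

A major sixth down from F is Ab (letter A, 9 semitones down).
A minor seventh down from Ab is Bb (letter B, 10 semitones down).

Bb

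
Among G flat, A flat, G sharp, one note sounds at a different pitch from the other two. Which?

Gb

In 12-tone equal temperament, enharmonic equivalents share a pitch class. Gb is pitch class 6; Ab is pitch class 8; G# is pitch class 8.
Ab and G# share pitch class 8, while Gb is pitch class 6.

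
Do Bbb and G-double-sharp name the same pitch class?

Yes

Bbb = pitch class 9 and G## = pitch class 9 — the same pitch class, so they are enharmonic equivalents.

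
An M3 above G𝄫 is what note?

Bbb

A third above G lands on the letter B.
A major third spans 4 semitones, so Gbb moves to pitch class 9. On the letter B that is Bbb.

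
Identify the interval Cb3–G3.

The letter names run C→G, a span of 4 letter steps, so the interval is some kind of fifth.
Cb to G is 8 semitones. A perfect fifth is 7, so 8 makes it augmented.

augmented fifth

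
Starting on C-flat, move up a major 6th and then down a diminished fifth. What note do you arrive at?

D

A major sixth up from Cb is Ab (letter A, 9 semitones up).
A diminished fifth down from Ab is D (letter D, 6 semitones down).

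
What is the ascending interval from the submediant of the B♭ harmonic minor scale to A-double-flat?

The submediant of Bb harmonic minor is Gb.
Gb up to Abb: letters G→A make it a second; 1 semitone makes it minor.

minor second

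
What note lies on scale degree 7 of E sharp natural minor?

D#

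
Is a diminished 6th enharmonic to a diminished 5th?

No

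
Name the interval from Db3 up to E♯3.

The letter names run D→E, a span of 1 letter step, so the interval is some kind of second.
Db to E# is 4 semitones. A major second is 2, so 4 makes it doubly augmented.

doubly augmented second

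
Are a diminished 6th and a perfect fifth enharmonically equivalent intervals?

Yes

A diminished sixth spans 7 semitones; a perfect fifth spans 7.
They are enharmonically equivalent.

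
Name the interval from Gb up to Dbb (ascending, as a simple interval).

The letter names run G→D, a span of 4 letter steps, so the interval is some kind of fifth.
Gb to Dbb is 6 semitones. A perfect fifth is 7, so 6 makes it diminished.

diminished fifth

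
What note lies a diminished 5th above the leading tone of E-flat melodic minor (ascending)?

The leading tone of Eb melodic minor (ascending) is D.
A diminished fifth (6 semitones) above D lands on the letter A, giving Ab.

Ab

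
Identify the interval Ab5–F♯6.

Counting letters A–B–C–D–E–F gives a sixth.
Ab→F# = 10 semitones, 1 wider than the major sixth (9), so augmented.

augmented sixth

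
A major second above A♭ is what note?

Bb

A up a major second is B, so the target letter is B.
From Ab, a major second is 2 semitones up: Bb.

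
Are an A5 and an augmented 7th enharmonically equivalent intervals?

An augmented fifth spans 8 semitones; an augmented seventh spans 12.
The spans differ, so they are not enharmonic equivalents.

No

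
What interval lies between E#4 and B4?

diminished fifth

The letter names run E→B, a span of 4 letter steps, so the interval is some kind of fifth.
E# to B is 6 semitones. A perfect fifth is 7, so 6 makes it diminished.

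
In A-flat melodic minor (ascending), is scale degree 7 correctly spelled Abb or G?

Each scale degree takes a distinct letter name. Degree 7 of a scale on A must use the letter G.
G and Abb are enharmonically the same pitch, but only G uses the letter G, so it is the correct spelling here.

G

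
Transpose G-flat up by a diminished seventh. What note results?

A seventh above G lands on the letter F.
A diminished seventh spans 9 semitones, so Gb moves to pitch class 3. On the letter F that is Fbb.

Fbb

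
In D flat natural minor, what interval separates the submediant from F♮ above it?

The submediant of Db natural minor is Bbb.
Bbb up to F: letters B→F make it a fifth; 8 semitones makes it augmented.

augmented fifth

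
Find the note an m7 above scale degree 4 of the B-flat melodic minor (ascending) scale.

Db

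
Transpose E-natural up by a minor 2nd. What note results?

F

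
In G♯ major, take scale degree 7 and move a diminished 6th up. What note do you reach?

D

Scale degree 7 of G# major is F##.
A diminished sixth (7 semitones) above F## lands on the letter D, giving D.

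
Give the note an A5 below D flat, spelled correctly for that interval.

A fifth below D lands on the letter G.
An augmented fifth spans 8 semitones, so Db moves to pitch class 5. On the letter G that is Gbb.

Gbb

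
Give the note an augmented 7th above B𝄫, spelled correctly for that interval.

A

A seventh above B lands on the letter A.
An augmented seventh spans 12 semitones, so Bbb moves to pitch class 9. On the letter A that is A.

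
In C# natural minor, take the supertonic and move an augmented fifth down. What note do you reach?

The supertonic of C# natural minor is D#.
An augmented fifth (8 semitones) below D# lands on the letter G, giving G.

G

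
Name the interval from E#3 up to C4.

The letter names run E→C, a span of 5 letter steps, so the interval is some kind of sixth.
E# to C is 7 semitones. A major sixth is 9, so 7 makes it diminished.

diminished sixth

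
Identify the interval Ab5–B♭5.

major second

Counting letters A–B gives a second.
Ab→Bb = 2 semitones, exactly the major second.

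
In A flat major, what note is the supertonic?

Bb

The Ab major scale runs Ab Bb C Db Eb F G.
Degree 2 is Bb.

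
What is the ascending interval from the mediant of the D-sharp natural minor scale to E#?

major seventh

The mediant of D# natural minor is F#.
F# up to E#: letters F→E make it a seventh; 11 semitones makes it major.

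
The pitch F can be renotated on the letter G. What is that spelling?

Gbb

F is pitch class 5. The letter G alone is pitch class 7.
To reach pitch class 5 from G requires an offset of -2 semitones, i.e. double flat: Gbb.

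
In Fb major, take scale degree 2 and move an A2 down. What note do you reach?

Scale degree 2 of Fb major is Gb.
An augmented second (3 semitones) below Gb lands on the letter F, giving Fbb.

Fbb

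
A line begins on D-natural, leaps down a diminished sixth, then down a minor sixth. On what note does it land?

A diminished sixth down from D is F## (letter F, 7 semitones down).
A minor sixth down from F## is A## (letter A, 8 semitones down).

A##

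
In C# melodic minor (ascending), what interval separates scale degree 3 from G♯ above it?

Scale degree 3 of C# melodic minor (ascending) is E.
E up to G#: letters E→G make it a third; 4 semitones makes it major.

major third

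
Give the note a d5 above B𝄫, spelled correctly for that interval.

Fbb

B up a perfect fifth is F#, so the target letter is F.
From Bbb, a diminished fifth is 6 semitones up: Fbb.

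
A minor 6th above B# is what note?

B up a major sixth is G#, so the target letter is G.
From B#, a minor sixth is 8 semitones up: G#.

G#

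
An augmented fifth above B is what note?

F##

A fifth above B lands on the letter F.
An augmented fifth spans 8 semitones, so B moves to pitch class 7. On the letter F that is F##.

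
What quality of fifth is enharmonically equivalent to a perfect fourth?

doubly diminished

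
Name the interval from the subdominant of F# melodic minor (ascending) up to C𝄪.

augmented second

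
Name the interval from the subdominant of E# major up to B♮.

minor second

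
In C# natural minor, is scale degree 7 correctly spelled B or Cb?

Each scale degree takes a distinct letter name. Degree 7 of a scale on C must use the letter B.
B and Cb are enharmonically the same pitch, but only B uses the letter B, so it is the correct spelling here.

B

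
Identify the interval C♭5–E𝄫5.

minor third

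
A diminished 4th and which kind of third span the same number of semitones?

A diminished fourth spans 4 semitones.
A third spanning 4 semitones is major (the major third is 4).

major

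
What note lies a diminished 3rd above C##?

E

C up a major third is E, so the target letter is E.
From C##, a diminished third is 2 semitones up: E.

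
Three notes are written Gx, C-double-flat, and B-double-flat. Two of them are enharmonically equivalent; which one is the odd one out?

Cbb

In 12-tone equal temperament, enharmonic equivalents share a pitch class. G## is pitch class 9; Cbb is pitch class 10; Bbb is pitch class 9.
G## and Bbb share pitch class 9, while Cbb is pitch class 10.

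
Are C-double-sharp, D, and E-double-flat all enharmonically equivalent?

C## = pitch class 2 and D = pitch class 2 and Ebb = pitch class 2 — the same pitch class, so they are enharmonic equivalents.

Yes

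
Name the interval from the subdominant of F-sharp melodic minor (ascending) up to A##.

The subdominant of F# melodic minor (ascending) is B.
B up to A##: letters B→A make it a seventh; 12 semitones makes it augmented.

augmented seventh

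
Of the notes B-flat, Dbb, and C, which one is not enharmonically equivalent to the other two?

Bb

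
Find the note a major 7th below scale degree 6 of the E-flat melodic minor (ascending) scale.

Scale degree 6 of Eb melodic minor (ascending) is C.
A major seventh (11 semitones) below C lands on the letter D, giving Db.

Db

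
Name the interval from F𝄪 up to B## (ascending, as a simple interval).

augmented fourth

The letter names run F→B, a span of 3 letter steps, so the interval is some kind of fourth.
F## to B## is 6 semitones. A perfect fourth is 5, so 6 makes it augmented.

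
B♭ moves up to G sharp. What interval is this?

The letter names run B→G, a span of 5 letter steps, so the interval is some kind of sixth.
Bb to G# is 10 semitones. A major sixth is 9, so 10 makes it augmented.

augmented sixth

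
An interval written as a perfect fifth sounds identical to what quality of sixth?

A perfect fifth spans 7 semitones.
A sixth spanning 7 semitones is diminished (the major sixth is 9).

diminished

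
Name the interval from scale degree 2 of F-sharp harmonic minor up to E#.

major sixth

Scale degree 2 of F# harmonic minor is G#.
G# up to E#: letters G→E make it a sixth; 9 semitones makes it major.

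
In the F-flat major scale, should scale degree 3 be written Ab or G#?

Ab

Each scale degree takes a distinct letter name. Degree 3 of a scale on F must use the letter A.
Ab and G# are enharmonically the same pitch, but only Ab uses the letter A, so it is the correct spelling here.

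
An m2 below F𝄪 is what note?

F down a major second is Eb, so the target letter is E.
From F##, a minor second is 1 semitone down: E##.

E##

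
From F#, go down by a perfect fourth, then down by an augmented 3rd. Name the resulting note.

Ab

A perfect fourth down from F# is C# (letter C, 5 semitones down).
An augmented third down from C# is Ab (letter A, 5 semitones down).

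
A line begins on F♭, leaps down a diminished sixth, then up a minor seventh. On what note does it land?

G

A diminished sixth down from Fb is A (letter A, 7 semitones down).
A minor seventh up from A is G (letter G, 10 semitones up).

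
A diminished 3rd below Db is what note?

B

D down a major third is Bb, so the target letter is B.
From Db, a diminished third is 2 semitones down: B.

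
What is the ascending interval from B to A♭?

diminished seventh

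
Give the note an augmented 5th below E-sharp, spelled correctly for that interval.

A fifth below E lands on the letter A.
An augmented fifth spans 8 semitones, so E# moves to pitch class 9. On the letter A that is A.

A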